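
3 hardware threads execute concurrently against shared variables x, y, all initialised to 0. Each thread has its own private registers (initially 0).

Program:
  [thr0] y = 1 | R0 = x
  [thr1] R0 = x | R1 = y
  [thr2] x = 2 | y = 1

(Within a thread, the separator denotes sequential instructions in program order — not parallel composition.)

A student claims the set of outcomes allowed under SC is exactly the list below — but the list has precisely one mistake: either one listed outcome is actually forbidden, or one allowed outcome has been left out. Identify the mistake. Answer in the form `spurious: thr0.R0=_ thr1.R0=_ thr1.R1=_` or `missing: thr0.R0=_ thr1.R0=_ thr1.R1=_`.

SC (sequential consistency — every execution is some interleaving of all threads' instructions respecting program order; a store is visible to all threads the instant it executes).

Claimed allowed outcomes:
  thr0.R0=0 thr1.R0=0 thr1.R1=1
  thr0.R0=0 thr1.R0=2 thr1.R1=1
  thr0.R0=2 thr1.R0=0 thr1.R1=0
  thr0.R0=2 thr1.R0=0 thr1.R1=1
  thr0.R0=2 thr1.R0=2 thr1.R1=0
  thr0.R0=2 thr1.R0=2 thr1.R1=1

outcome vector order: (thr0.R0,thr1.R0,thr1.R1)
SC (7): 000 001 021 200 201 220 221
SC∖claimed = {000}

missing: thr0.R0=0 thr1.R0=0 thr1.R1=0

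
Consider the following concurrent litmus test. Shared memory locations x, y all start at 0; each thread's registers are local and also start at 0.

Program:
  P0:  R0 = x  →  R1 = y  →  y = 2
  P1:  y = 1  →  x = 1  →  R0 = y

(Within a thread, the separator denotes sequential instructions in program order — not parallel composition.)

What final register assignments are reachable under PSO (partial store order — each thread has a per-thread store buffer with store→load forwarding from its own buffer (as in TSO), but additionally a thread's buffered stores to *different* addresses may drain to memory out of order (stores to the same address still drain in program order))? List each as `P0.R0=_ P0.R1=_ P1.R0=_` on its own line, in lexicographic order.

outcome vector order: (P0.R0,P0.R1,P1.R0)
|PSO outcomes| = 8

P0.R0=0 P0.R1=0 P1.R0=1
P0.R0=0 P0.R1=0 P1.R0=2
P0.R0=0 P0.R1=1 P1.R0=1
P0.R0=0 P0.R1=1 P1.R0=2
P0.R0=1 P0.R1=0 P1.R0=1
P0.R0=1 P0.R1=0 P1.R0=2
P0.R0=1 P0.R1=1 P1.R0=1
P0.R0=1 P0.R1=1 P1.R0=2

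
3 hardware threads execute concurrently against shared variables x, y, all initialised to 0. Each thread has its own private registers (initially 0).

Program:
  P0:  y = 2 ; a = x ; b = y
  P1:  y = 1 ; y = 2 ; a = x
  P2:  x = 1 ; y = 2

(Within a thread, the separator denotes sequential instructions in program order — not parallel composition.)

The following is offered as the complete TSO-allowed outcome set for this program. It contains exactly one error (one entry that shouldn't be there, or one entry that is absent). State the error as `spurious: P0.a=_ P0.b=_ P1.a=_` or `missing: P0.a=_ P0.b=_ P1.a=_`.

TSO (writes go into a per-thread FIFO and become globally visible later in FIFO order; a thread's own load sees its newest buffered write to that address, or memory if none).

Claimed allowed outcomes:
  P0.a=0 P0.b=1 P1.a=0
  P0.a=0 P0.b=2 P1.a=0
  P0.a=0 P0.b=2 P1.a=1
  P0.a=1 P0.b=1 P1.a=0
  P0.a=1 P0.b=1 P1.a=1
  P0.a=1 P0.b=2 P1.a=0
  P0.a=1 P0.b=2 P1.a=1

missing: P0.a=0 P0.b=1 P1.a=1

outcome vector order: (P0.a,P0.b,P1.a)
under TSO → 0/1/0; 0/1/1; 0/2/0; 0/2/1; 1/1/0; 1/1/1; 1/2/0; 1/2/1
TSO∖claimed = {0/1/1}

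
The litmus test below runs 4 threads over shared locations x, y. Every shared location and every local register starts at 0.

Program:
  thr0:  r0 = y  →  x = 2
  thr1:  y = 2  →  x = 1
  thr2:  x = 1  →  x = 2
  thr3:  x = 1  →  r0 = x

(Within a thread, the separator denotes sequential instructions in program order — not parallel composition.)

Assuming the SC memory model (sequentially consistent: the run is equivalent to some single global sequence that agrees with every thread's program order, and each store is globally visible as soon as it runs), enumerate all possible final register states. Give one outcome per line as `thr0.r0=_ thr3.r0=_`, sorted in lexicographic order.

thr0.r0=0 thr3.r0=1
thr0.r0=0 thr3.r0=2
thr0.r0=2 thr3.r0=1
thr0.r0=2 thr3.r0=2

outcome vector order: (thr0.r0,thr3.r0)
|SC outcomes| = 4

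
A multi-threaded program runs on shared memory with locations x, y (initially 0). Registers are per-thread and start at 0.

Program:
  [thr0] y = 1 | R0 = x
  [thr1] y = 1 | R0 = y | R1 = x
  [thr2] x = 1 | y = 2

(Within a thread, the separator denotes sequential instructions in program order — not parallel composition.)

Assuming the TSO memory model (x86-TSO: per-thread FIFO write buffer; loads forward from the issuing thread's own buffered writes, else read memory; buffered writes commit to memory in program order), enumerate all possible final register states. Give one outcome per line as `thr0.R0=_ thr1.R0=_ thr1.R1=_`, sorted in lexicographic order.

thr0.R0=0 thr1.R0=1 thr1.R1=0
thr0.R0=0 thr1.R0=1 thr1.R1=1
thr0.R0=0 thr1.R0=2 thr1.R1=1
thr0.R0=1 thr1.R0=1 thr1.R1=0
thr0.R0=1 thr1.R0=1 thr1.R1=1
thr0.R0=1 thr1.R0=2 thr1.R1=1

outcome vector order: (thr0.R0,thr1.R0,thr1.R1)
|TSO outcomes| = 6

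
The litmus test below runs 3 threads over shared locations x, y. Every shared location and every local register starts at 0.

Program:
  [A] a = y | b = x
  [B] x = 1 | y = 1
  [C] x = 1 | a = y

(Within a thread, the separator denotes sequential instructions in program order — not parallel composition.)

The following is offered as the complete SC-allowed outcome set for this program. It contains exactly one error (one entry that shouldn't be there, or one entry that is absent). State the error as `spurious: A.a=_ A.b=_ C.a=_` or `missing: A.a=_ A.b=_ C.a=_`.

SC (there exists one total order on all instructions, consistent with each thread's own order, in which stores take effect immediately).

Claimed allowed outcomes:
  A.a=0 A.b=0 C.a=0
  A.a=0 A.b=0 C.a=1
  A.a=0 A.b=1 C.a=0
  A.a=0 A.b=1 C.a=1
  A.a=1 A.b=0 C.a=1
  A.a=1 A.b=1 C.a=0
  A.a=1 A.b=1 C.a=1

outcome vector order: (A.a,A.b,C.a)
[SC] allowed = {000 001 010 011 110 111}
claimed∖SC = {101}

spurious: A.a=1 A.b=0 C.a=1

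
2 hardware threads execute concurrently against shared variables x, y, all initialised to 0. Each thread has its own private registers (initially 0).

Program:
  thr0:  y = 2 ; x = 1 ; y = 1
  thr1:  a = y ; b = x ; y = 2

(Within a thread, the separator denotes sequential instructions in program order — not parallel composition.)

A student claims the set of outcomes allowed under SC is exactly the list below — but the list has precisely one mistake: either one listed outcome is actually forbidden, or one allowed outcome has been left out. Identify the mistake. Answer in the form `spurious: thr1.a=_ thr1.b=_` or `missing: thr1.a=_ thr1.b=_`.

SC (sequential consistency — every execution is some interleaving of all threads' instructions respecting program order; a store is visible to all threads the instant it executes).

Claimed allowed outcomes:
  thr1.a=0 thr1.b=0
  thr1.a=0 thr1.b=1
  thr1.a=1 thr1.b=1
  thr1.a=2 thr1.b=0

outcome vector order: (thr1.a,thr1.b)
under SC → (0,0), (0,1), (1,1), (2,0), (2,1)
SC∖claimed = {(2,1)}

missing: thr1.a=2 thr1.b=1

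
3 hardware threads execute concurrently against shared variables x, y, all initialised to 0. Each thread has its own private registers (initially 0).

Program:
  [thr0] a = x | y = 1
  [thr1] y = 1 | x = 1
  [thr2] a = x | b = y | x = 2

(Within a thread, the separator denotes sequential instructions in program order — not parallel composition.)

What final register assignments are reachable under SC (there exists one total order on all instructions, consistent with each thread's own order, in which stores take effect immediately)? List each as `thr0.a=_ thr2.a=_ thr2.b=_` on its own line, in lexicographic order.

thr0.a=0 thr2.a=0 thr2.b=0
thr0.a=0 thr2.a=0 thr2.b=1
thr0.a=0 thr2.a=1 thr2.b=1
thr0.a=1 thr2.a=0 thr2.b=0
thr0.a=1 thr2.a=0 thr2.b=1
thr0.a=1 thr2.a=1 thr2.b=1
thr0.a=2 thr2.a=0 thr2.b=0
thr0.a=2 thr2.a=0 thr2.b=1
thr0.a=2 thr2.a=1 thr2.b=1

outcome vector order: (thr0.a,thr2.a,thr2.b)
|SC outcomes| = 9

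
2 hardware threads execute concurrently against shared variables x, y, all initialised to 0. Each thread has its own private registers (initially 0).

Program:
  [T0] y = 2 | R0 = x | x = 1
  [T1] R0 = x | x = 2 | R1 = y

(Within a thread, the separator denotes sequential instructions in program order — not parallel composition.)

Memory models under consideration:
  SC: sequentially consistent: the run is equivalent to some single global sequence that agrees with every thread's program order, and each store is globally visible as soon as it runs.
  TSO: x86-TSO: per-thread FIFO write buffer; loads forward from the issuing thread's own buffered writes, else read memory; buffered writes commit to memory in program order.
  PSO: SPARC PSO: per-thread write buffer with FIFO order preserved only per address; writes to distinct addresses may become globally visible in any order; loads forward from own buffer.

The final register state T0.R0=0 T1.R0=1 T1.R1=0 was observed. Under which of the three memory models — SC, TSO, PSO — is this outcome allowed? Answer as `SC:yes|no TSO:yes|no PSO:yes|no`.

SC:no TSO:no PSO:yes

outcome vector order: (T0.R0,T1.R0,T1.R1)
SC (4): (0,0,2), (0,1,2), (2,0,0), (2,0,2)
TSO (5): (0,0,0), (0,0,2), (0,1,2), (2,0,0), (2,0,2)
PSO (6): (0,0,0), (0,0,2), (0,1,0), (0,1,2), (2,0,0), (2,0,2)
target (0,1,0) ∈ {PSO}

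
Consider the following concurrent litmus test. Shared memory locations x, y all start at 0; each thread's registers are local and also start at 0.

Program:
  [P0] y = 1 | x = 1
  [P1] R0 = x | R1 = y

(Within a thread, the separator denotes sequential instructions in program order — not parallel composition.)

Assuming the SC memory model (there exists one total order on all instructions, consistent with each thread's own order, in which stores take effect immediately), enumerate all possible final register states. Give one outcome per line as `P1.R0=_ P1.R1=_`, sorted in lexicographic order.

P1.R0=0 P1.R1=0
P1.R0=0 P1.R1=1
P1.R0=1 P1.R1=1

outcome vector order: (P1.R0,P1.R1)
|SC outcomes| = 3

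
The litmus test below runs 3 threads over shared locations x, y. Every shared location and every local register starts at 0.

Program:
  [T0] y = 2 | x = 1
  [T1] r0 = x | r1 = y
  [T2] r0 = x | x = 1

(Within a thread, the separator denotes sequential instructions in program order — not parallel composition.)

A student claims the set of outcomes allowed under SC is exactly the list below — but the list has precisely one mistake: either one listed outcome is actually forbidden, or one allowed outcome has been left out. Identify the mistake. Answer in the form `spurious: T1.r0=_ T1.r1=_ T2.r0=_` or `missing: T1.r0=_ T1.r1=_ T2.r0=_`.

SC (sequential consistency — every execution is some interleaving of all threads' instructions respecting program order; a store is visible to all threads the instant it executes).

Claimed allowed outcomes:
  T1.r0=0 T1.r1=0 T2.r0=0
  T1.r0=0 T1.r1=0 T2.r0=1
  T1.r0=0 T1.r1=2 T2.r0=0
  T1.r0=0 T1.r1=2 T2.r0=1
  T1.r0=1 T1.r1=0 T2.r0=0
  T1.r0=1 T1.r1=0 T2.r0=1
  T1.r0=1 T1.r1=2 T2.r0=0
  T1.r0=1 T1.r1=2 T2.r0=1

outcome vector order: (T1.r0,T1.r1,T2.r0)
under SC → (0,0,0) (0,0,1) (0,2,0) (0,2,1) (1,0,0) (1,2,0) (1,2,1)
claimed∖SC = {(1,0,1)}

spurious: T1.r0=1 T1.r1=0 T2.r0=1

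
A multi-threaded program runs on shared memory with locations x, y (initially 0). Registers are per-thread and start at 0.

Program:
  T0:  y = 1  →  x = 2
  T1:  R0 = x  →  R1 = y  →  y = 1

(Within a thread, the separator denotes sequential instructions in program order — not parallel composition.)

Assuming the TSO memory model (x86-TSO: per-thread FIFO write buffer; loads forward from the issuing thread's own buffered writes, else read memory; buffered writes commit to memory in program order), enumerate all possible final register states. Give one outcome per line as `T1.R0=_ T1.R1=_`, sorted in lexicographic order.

T1.R0=0 T1.R1=0
T1.R0=0 T1.R1=1
T1.R0=2 T1.R1=1

outcome vector order: (T1.R0,T1.R1)
|TSO outcomes| = 3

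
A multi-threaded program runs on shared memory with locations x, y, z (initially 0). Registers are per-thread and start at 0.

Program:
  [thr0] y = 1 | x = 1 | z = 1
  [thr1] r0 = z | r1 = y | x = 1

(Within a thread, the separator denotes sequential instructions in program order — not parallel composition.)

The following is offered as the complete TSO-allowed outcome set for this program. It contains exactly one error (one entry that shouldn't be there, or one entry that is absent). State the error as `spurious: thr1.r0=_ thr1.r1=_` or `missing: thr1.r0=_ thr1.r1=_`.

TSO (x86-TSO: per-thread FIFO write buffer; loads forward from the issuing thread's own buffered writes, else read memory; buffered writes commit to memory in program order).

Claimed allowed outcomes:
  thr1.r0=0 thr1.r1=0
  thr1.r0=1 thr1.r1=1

missing: thr1.r0=0 thr1.r1=1

outcome vector order: (thr1.r0,thr1.r1)
under TSO → (0,0), (0,1), (1,1)
TSO∖claimed = {(0,1)}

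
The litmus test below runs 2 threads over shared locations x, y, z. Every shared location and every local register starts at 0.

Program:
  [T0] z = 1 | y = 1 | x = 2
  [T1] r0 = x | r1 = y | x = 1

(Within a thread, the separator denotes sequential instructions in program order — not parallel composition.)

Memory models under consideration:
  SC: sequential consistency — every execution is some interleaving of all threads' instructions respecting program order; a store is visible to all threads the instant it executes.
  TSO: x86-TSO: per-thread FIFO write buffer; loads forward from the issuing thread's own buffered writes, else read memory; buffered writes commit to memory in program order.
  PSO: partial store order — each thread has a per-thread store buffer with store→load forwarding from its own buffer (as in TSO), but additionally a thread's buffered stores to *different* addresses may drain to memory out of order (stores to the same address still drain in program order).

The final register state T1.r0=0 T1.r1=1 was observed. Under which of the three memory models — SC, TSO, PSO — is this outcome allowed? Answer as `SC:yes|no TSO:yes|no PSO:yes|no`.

outcome vector order: (T1.r0,T1.r1)
under SC → (0,0), (0,1), (2,1)
under TSO → (0,0), (0,1), (2,1)
under PSO → (0,0), (0,1), (2,0), (2,1)
target (0,1) ∈ {SC,TSO,PSO}

SC:yes TSO:yes PSO:yes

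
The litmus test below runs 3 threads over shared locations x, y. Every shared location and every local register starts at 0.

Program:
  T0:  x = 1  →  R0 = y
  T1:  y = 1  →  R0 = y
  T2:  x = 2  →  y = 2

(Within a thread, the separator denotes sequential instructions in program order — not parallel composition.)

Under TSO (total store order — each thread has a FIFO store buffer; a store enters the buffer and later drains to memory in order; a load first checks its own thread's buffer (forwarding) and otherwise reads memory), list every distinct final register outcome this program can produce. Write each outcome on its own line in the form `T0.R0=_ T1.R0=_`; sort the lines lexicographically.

T0.R0=0 T1.R0=1
T0.R0=0 T1.R0=2
T0.R0=1 T1.R0=1
T0.R0=1 T1.R0=2
T0.R0=2 T1.R0=1
T0.R0=2 T1.R0=2

outcome vector order: (T0.R0,T1.R0)
|TSO outcomes| = 6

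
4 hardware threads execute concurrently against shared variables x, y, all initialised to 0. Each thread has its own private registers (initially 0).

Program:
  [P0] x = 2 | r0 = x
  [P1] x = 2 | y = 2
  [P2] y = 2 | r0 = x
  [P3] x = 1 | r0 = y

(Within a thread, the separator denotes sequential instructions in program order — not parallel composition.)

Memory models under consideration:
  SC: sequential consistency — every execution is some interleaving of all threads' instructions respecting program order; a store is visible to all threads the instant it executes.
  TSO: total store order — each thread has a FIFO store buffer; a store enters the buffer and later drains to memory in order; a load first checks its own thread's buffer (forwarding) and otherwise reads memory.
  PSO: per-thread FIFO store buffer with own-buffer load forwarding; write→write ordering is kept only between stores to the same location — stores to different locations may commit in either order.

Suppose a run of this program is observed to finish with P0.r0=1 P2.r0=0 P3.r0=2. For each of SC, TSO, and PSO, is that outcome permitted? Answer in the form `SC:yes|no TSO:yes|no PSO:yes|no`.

SC:yes TSO:yes PSO:yes

outcome vector order: (P0.r0,P2.r0,P3.r0)
under SC → 1/0/2 1/1/0 1/1/2 1/2/0 1/2/2 2/0/2 2/1/0 2/1/2 2/2/0 2/2/2
under TSO → 1/0/0 1/0/2 1/1/0 1/1/2 1/2/0 1/2/2 2/0/0 2/0/2 2/1/0 2/1/2 2/2/0 2/2/2
under PSO → 1/0/0 1/0/2 1/1/0 1/1/2 1/2/0 1/2/2 2/0/0 2/0/2 2/1/0 2/1/2 2/2/0 2/2/2
target 1/0/2 ∈ {SC,TSO,PSO}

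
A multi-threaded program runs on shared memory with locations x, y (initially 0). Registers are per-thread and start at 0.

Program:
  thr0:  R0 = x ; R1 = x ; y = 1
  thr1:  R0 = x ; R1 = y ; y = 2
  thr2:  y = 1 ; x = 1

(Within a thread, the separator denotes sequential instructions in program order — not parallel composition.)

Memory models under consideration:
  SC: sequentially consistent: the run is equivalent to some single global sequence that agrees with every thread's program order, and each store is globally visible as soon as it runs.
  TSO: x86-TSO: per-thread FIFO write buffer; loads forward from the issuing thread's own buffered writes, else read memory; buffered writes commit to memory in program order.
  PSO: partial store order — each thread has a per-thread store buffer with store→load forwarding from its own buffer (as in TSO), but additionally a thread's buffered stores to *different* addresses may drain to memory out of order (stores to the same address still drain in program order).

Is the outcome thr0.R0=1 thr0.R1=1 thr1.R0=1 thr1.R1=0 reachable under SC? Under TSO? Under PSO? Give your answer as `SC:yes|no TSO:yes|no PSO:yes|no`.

outcome vector order: (thr0.R0,thr0.R1,thr1.R0,thr1.R1)
SC: 9 outcomes — {(0,0,0,0); (0,0,0,1); (0,0,1,1); (0,1,0,0); (0,1,0,1); (0,1,1,1); (1,1,0,0); (1,1,0,1); (1,1,1,1)}
TSO: 9 outcomes — {(0,0,0,0); (0,0,0,1); (0,0,1,1); (0,1,0,0); (0,1,0,1); (0,1,1,1); (1,1,0,0); (1,1,0,1); (1,1,1,1)}
PSO: 12 outcomes — {(0,0,0,0); (0,0,0,1); (0,0,1,0); (0,0,1,1); (0,1,0,0); (0,1,0,1); (0,1,1,0); (0,1,1,1); (1,1,0,0); (1,1,0,1); (1,1,1,0); (1,1,1,1)}
target (1,1,1,0) ∈ {PSO}

SC:no TSO:no PSO:yes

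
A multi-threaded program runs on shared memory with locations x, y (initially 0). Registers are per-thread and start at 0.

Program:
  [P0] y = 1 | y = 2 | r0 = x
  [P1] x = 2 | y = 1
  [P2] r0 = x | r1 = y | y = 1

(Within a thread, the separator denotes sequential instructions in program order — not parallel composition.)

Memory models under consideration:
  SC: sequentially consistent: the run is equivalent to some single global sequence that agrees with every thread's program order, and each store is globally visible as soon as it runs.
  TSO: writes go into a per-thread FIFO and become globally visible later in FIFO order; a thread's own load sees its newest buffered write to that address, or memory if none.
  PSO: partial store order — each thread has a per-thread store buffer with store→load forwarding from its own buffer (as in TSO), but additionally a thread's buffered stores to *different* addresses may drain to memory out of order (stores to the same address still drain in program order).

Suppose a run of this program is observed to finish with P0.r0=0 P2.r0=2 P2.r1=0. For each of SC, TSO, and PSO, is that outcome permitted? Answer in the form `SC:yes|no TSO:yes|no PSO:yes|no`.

SC:no TSO:yes PSO:yes

outcome vector order: (P0.r0,P2.r0,P2.r1)
under SC → <0 0 0>, <0 0 1>, <0 0 2>, <0 2 1>, <0 2 2>, <2 0 0>, <2 0 1>, <2 0 2>, <2 2 0>, <2 2 1>, <2 2 2>
under TSO → <0 0 0>, <0 0 1>, <0 0 2>, <0 2 0>, <0 2 1>, <0 2 2>, <2 0 0>, <2 0 1>, <2 0 2>, <2 2 0>, <2 2 1>, <2 2 2>
under PSO → <0 0 0>, <0 0 1>, <0 0 2>, <0 2 0>, <0 2 1>, <0 2 2>, <2 0 0>, <2 0 1>, <2 0 2>, <2 2 0>, <2 2 1>, <2 2 2>
target <0 2 0> ∈ {TSO,PSO}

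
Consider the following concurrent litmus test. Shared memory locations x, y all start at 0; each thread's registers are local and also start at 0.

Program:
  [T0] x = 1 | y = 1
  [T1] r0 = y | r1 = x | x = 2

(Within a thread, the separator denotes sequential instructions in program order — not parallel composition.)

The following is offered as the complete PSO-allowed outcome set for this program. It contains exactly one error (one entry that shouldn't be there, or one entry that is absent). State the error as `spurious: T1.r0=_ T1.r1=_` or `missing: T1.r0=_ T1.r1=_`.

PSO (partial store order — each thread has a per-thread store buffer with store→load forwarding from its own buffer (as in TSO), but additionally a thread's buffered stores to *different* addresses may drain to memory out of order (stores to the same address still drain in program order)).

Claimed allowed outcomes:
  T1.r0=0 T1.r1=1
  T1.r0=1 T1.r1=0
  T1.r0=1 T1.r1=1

outcome vector order: (T1.r0,T1.r1)
[PSO] allowed = {0/0, 0/1, 1/0, 1/1}
PSO∖claimed = {0/0}

missing: T1.r0=0 T1.r1=0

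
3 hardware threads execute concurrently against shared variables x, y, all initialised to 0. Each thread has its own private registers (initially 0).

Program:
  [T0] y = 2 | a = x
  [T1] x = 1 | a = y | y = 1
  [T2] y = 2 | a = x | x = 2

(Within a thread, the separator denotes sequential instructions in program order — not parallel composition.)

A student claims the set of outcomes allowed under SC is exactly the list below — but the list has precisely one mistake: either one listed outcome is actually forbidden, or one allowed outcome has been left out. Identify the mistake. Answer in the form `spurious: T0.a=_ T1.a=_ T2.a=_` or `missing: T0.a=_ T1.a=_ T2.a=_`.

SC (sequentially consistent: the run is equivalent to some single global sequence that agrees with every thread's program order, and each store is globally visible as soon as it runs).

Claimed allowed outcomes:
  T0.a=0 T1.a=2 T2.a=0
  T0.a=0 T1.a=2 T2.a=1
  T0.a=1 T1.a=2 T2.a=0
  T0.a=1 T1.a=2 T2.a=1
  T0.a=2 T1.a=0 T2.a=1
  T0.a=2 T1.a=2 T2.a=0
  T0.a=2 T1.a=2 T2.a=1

outcome vector order: (T0.a,T1.a,T2.a)
SC (8): 020; 021; 101; 120; 121; 201; 220; 221
SC∖claimed = {101}

missing: T0.a=1 T1.a=0 T2.a=1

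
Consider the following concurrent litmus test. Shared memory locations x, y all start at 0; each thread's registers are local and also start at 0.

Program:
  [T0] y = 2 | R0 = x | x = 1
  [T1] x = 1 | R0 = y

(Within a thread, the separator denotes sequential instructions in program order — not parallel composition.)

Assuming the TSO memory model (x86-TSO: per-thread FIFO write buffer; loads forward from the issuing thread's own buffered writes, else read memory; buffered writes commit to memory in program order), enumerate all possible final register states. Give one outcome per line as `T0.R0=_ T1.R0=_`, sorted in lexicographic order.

outcome vector order: (T0.R0,T1.R0)
|TSO outcomes| = 4

T0.R0=0 T1.R0=0
T0.R0=0 T1.R0=2
T0.R0=1 T1.R0=0
T0.R0=1 T1.R0=2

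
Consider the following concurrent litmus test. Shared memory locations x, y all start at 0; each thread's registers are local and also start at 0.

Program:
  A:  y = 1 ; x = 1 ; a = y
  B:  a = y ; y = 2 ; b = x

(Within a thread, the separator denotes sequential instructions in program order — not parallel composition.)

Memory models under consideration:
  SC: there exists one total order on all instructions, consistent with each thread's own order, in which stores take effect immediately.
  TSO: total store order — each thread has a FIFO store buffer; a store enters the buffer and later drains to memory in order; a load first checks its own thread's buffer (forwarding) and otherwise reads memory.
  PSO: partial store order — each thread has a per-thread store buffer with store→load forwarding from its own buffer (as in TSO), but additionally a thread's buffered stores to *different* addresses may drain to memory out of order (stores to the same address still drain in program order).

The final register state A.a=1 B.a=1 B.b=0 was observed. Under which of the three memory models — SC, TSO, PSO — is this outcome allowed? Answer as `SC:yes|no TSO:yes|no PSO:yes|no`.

outcome vector order: (A.a,B.a,B.b)
under SC → <1 0 0> <1 0 1> <1 1 1> <2 0 0> <2 0 1> <2 1 0> <2 1 1>
under TSO → <1 0 0> <1 0 1> <1 1 0> <1 1 1> <2 0 0> <2 0 1> <2 1 0> <2 1 1>
under PSO → <1 0 0> <1 0 1> <1 1 0> <1 1 1> <2 0 0> <2 0 1> <2 1 0> <2 1 1>
target <1 1 0> ∈ {TSO,PSO}

SC:no TSO:yes PSO:yes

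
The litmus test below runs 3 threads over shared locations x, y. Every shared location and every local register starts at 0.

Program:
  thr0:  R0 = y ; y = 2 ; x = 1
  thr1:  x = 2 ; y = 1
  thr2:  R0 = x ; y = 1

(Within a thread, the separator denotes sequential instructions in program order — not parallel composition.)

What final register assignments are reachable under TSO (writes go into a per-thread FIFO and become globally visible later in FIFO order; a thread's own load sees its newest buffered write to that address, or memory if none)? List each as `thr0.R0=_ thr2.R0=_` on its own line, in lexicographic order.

outcome vector order: (thr0.R0,thr2.R0)
|TSO outcomes| = 6

thr0.R0=0 thr2.R0=0
thr0.R0=0 thr2.R0=1
thr0.R0=0 thr2.R0=2
thr0.R0=1 thr2.R0=0
thr0.R0=1 thr2.R0=1
thr0.R0=1 thr2.R0=2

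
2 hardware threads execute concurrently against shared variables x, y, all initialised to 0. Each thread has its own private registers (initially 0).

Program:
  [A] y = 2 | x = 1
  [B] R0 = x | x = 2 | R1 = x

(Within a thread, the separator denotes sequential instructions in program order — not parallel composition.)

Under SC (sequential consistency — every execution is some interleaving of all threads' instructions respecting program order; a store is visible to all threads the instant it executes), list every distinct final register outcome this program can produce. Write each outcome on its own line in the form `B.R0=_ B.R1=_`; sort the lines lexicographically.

outcome vector order: (B.R0,B.R1)
|SC outcomes| = 3

B.R0=0 B.R1=1
B.R0=0 B.R1=2
B.R0=1 B.R1=2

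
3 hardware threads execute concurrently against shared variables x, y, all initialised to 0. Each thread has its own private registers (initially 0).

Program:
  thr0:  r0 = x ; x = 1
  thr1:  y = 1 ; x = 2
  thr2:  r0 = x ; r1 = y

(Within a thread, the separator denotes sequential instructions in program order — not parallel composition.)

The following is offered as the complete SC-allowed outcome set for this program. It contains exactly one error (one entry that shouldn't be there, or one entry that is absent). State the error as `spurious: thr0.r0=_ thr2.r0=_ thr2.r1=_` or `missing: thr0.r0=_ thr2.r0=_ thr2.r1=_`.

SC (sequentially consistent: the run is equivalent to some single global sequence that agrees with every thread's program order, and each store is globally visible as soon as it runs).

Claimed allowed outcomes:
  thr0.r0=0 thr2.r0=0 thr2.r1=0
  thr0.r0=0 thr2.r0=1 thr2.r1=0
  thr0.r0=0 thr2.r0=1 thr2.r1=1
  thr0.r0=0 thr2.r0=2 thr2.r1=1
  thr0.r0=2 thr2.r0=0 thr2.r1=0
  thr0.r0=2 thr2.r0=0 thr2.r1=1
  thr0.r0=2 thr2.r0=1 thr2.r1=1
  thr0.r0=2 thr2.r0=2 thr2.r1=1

missing: thr0.r0=0 thr2.r0=0 thr2.r1=1

outcome vector order: (thr0.r0,thr2.r0,thr2.r1)
[SC] allowed = {(0,0,0), (0,0,1), (0,1,0), (0,1,1), (0,2,1), (2,0,0), (2,0,1), (2,1,1), (2,2,1)}
SC∖claimed = {(0,0,1)}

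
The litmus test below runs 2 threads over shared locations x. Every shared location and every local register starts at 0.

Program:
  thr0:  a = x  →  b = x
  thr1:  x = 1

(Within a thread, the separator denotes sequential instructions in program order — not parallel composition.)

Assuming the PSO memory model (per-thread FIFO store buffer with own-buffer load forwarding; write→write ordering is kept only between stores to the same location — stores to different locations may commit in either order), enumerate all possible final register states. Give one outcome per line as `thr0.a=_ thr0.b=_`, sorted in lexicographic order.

thr0.a=0 thr0.b=0
thr0.a=0 thr0.b=1
thr0.a=1 thr0.b=1

outcome vector order: (thr0.a,thr0.b)
|PSO outcomes| = 3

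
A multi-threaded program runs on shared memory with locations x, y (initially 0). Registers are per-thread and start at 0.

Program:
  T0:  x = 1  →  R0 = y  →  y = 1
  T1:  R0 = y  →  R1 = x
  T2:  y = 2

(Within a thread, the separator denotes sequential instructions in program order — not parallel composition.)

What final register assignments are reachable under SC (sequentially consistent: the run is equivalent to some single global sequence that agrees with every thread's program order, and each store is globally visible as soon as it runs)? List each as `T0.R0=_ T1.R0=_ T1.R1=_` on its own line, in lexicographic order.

T0.R0=0 T1.R0=0 T1.R1=0
T0.R0=0 T1.R0=0 T1.R1=1
T0.R0=0 T1.R0=1 T1.R1=1
T0.R0=0 T1.R0=2 T1.R1=1
T0.R0=2 T1.R0=0 T1.R1=0
T0.R0=2 T1.R0=0 T1.R1=1
T0.R0=2 T1.R0=1 T1.R1=1
T0.R0=2 T1.R0=2 T1.R1=0
T0.R0=2 T1.R0=2 T1.R1=1

outcome vector order: (T0.R0,T1.R0,T1.R1)
|SC outcomes| = 9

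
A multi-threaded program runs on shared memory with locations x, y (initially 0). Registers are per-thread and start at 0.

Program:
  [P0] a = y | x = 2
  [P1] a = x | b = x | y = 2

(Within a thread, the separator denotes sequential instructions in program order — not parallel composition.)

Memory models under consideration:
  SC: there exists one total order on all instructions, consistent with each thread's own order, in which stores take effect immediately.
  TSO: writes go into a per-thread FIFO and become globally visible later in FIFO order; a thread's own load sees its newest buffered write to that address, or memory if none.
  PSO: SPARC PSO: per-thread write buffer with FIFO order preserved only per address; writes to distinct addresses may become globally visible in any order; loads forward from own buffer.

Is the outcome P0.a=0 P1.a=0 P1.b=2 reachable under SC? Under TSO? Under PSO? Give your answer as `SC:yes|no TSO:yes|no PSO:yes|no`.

SC:yes TSO:yes PSO:yes

outcome vector order: (P0.a,P1.a,P1.b)
under SC → 000, 002, 022, 200
under TSO → 000, 002, 022, 200
under PSO → 000, 002, 022, 200
target 002 ∈ {SC,TSO,PSO}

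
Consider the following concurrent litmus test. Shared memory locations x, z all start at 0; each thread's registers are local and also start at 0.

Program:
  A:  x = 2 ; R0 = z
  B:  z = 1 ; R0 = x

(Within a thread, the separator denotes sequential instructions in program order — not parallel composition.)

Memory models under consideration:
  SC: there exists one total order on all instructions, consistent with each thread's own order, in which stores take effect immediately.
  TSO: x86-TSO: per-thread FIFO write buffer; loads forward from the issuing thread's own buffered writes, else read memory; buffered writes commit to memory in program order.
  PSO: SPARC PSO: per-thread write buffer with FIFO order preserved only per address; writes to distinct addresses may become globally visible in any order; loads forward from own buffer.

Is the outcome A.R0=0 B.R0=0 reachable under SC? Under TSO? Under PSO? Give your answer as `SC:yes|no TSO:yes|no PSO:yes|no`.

SC:no TSO:yes PSO:yes

outcome vector order: (A.R0,B.R0)
SC (3): (0,2) (1,0) (1,2)
TSO (4): (0,0) (0,2) (1,0) (1,2)
PSO (4): (0,0) (0,2) (1,0) (1,2)
target (0,0) ∈ {TSO,PSO}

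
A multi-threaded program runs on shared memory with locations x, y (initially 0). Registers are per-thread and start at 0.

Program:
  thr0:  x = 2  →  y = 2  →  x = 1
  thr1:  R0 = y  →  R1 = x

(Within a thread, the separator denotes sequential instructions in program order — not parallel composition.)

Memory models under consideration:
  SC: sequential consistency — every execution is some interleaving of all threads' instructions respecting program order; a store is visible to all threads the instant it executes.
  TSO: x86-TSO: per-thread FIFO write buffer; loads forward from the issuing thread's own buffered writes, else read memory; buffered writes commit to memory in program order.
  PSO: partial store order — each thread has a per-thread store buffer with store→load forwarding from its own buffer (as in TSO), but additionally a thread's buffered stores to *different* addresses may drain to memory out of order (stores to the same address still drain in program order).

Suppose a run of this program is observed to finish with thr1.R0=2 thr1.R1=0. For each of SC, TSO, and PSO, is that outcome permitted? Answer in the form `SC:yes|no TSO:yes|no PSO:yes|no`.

SC:no TSO:no PSO:yes

outcome vector order: (thr1.R0,thr1.R1)
[SC] allowed = {0/0 0/1 0/2 2/1 2/2}
[TSO] allowed = {0/0 0/1 0/2 2/1 2/2}
[PSO] allowed = {0/0 0/1 0/2 2/0 2/1 2/2}
target 2/0 ∈ {PSO}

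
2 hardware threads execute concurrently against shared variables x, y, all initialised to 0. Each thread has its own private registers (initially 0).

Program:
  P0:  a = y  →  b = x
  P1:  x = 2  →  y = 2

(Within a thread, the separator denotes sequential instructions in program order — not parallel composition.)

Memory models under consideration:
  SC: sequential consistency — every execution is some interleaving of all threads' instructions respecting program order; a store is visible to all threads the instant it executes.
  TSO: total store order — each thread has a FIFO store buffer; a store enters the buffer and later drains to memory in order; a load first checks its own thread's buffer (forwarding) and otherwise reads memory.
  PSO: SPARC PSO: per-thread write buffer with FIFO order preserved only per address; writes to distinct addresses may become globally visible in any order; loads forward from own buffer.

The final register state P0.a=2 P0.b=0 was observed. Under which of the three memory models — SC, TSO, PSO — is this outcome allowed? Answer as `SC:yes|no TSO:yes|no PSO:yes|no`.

SC:no TSO:no PSO:yes

outcome vector order: (P0.a,P0.b)
SC: 3 outcomes — {00, 02, 22}
TSO: 3 outcomes — {00, 02, 22}
PSO: 4 outcomes — {00, 02, 20, 22}
target 20 ∈ {PSO}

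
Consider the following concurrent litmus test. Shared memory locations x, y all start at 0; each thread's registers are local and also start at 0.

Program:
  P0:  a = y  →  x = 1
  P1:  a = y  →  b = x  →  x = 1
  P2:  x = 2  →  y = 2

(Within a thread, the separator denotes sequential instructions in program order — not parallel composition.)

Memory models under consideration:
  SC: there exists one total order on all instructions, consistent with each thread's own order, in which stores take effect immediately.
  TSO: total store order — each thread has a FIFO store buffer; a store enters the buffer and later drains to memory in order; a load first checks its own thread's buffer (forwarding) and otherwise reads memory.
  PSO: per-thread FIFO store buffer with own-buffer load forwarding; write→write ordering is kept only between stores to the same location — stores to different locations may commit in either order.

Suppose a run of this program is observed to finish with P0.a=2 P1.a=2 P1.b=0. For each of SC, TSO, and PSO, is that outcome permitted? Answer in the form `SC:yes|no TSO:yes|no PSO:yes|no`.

SC:no TSO:no PSO:yes

outcome vector order: (P0.a,P1.a,P1.b)
under SC → 000, 001, 002, 021, 022, 200, 201, 202, 221, 222
under TSO → 000, 001, 002, 021, 022, 200, 201, 202, 221, 222
under PSO → 000, 001, 002, 020, 021, 022, 200, 201, 202, 220, 221, 222
target 220 ∈ {PSO}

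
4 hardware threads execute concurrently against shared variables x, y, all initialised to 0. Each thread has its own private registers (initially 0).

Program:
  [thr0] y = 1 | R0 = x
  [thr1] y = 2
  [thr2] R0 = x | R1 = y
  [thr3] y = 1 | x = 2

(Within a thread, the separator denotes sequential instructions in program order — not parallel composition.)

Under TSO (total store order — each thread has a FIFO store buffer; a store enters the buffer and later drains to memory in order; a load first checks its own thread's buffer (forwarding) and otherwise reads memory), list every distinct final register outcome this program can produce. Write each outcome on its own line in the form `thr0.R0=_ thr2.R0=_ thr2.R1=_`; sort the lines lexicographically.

thr0.R0=0 thr2.R0=0 thr2.R1=0
thr0.R0=0 thr2.R0=0 thr2.R1=1
thr0.R0=0 thr2.R0=0 thr2.R1=2
thr0.R0=0 thr2.R0=2 thr2.R1=1
thr0.R0=0 thr2.R0=2 thr2.R1=2
thr0.R0=2 thr2.R0=0 thr2.R1=0
thr0.R0=2 thr2.R0=0 thr2.R1=1
thr0.R0=2 thr2.R0=0 thr2.R1=2
thr0.R0=2 thr2.R0=2 thr2.R1=1
thr0.R0=2 thr2.R0=2 thr2.R1=2

outcome vector order: (thr0.R0,thr2.R0,thr2.R1)
|TSO outcomes| = 10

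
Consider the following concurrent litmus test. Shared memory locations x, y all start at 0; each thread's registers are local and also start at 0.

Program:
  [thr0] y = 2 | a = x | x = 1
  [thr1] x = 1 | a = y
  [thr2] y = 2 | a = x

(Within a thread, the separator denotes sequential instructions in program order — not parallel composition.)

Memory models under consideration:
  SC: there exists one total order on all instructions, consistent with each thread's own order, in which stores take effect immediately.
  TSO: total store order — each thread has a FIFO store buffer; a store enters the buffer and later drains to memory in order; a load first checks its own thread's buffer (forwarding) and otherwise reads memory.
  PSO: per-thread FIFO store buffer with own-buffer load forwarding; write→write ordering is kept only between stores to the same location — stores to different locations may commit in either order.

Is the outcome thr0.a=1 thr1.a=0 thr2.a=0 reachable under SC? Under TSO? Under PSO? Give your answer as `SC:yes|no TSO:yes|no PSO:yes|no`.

SC:no TSO:yes PSO:yes

outcome vector order: (thr0.a,thr1.a,thr2.a)
[SC] allowed = {0/2/0, 0/2/1, 1/0/1, 1/2/0, 1/2/1}
[TSO] allowed = {0/0/0, 0/0/1, 0/2/0, 0/2/1, 1/0/0, 1/0/1, 1/2/0, 1/2/1}
[PSO] allowed = {0/0/0, 0/0/1, 0/2/0, 0/2/1, 1/0/0, 1/0/1, 1/2/0, 1/2/1}
target 1/0/0 ∈ {TSO,PSO}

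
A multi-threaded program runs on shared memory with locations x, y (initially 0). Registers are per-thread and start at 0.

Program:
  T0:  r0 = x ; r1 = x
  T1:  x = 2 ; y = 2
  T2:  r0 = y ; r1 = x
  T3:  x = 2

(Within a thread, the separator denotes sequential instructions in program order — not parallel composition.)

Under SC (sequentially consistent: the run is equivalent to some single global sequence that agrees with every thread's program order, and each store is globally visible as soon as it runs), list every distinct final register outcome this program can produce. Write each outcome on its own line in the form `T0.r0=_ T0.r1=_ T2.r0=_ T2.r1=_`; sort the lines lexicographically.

outcome vector order: (T0.r0,T0.r1,T2.r0,T2.r1)
|SC outcomes| = 9

T0.r0=0 T0.r1=0 T2.r0=0 T2.r1=0
T0.r0=0 T0.r1=0 T2.r0=0 T2.r1=2
T0.r0=0 T0.r1=0 T2.r0=2 T2.r1=2
T0.r0=0 T0.r1=2 T2.r0=0 T2.r1=0
T0.r0=0 T0.r1=2 T2.r0=0 T2.r1=2
T0.r0=0 T0.r1=2 T2.r0=2 T2.r1=2
T0.r0=2 T0.r1=2 T2.r0=0 T2.r1=0
T0.r0=2 T0.r1=2 T2.r0=0 T2.r1=2
T0.r0=2 T0.r1=2 T2.r0=2 T2.r1=2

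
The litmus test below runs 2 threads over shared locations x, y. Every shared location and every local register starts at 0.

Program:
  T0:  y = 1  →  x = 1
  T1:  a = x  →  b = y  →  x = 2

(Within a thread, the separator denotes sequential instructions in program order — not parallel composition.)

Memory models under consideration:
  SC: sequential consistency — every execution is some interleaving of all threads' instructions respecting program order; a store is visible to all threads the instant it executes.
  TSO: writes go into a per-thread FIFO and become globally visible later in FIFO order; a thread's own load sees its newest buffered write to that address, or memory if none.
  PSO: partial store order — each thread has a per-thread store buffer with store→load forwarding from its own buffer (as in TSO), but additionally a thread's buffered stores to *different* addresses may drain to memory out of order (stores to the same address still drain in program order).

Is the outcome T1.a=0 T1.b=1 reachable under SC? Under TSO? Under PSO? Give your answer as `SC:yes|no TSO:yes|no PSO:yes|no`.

SC:yes TSO:yes PSO:yes

outcome vector order: (T1.a,T1.b)
SC: 3 outcomes — {0/0 0/1 1/1}
TSO: 3 outcomes — {0/0 0/1 1/1}
PSO: 4 outcomes — {0/0 0/1 1/0 1/1}
target 0/1 ∈ {SC,TSO,PSO}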